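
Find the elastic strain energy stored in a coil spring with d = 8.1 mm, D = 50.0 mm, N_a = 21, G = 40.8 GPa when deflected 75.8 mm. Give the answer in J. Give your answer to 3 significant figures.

24.0 J

k = Gd⁴/(8D³N_a) = (40.8×10³)(8.1⁴)/(8·50.0³·21) = 8.3634 N/mm
U = ½kδ² = 0.5 × 8.3634 × 75.8² = 24026 N·mm = 24.026 J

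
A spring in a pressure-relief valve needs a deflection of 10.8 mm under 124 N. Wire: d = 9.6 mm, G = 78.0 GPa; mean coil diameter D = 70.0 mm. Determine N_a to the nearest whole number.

Required rate k = F/δ = 124/10.8 = 11.481 N/mm
N_a = Gd⁴/(8D³k) = (78.0×10³ × 9.6⁴)/(8 × 70.0³ × 11.481)
    = 6.6249e+08 / 3.15052e+07 = 21.03 → 21 coils

21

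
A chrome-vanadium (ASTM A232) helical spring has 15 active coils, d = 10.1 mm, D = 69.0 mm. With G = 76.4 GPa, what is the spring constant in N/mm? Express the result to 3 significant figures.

k = Gd⁴/(8D³N_a) = (76.4×10³ × 10.1⁴) / (8 × 69.0³ × 15)
  = 7.95021e+08 / 3.94211e+07 = 20.167 N/mm

20.2 N/mm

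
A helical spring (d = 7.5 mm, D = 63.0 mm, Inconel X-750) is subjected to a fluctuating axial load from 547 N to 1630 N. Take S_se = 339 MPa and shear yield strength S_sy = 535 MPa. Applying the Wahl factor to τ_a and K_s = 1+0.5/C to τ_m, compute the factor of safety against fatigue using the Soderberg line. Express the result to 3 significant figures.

C = D/d = 63.0/7.5 = 8.4000; K_W = (4C−1)/(4C−4)+0.615/C = 1.1746; K_s = 1+0.5/C = 1.0595
F_a = (F_max−F_min)/2 = 541.5 N; F_m = (F_max+F_min)/2 = 1088.5 N
τ_a = K_W·8F_aD/(πd³) = 1.1746 × 205.92 = 241.86 MPa
τ_m = K_s·8F_mD/(πd³) = 1.0595 × 413.93 = 438.57 MPa
Soderberg: 1/n_f = τ_a/S_se + τ_m/S_sy = 241.86/339 + 438.57/535 = 0.71347 + 0.81975 = 1.5332
n_f = 1/1.5332 = 0.6522

0.652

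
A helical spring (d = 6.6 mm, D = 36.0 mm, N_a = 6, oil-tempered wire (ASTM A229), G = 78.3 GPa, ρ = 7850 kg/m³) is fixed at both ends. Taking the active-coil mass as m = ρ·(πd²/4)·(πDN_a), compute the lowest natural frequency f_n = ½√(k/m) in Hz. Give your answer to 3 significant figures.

302 Hz

k = Gd⁴/(8D³N_a) = (78.3×10³)(6.6⁴)/(8·36.0³·6) = 66.342 N/mm = 66342 N/m
Wire length L = πDN_a = π·36.0·6 = 678.58 mm
m = ρ·(πd²/4)·L = 7850 × 34.212×10⁻⁶ m² × 0.67858 m = 0.18224 kg
f_n = ½√(k/m) = 0.5·√(66342/0.18224) = 0.5·√(3.6403e+05) = 301.67 Hz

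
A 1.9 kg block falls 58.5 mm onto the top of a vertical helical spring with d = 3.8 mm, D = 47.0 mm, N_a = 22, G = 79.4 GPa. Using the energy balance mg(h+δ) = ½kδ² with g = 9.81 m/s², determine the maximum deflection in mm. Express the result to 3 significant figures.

73.8 mm

k = Gd⁴/(8D³N_a) = (79.4×10³)(3.8⁴)/(8·47.0³·22) = 0.90604 N/mm
W = mg = 1.9 × 9.81 = 18.639 N
½kδ² − Wδ − Wh = 0 → δ = (W + √(W² + 2kWh))/k
δ = (18.639 + √(347.41 + 1975.86))/0.90604 = (18.639 + 48.2)/0.90604 = 73.771 mm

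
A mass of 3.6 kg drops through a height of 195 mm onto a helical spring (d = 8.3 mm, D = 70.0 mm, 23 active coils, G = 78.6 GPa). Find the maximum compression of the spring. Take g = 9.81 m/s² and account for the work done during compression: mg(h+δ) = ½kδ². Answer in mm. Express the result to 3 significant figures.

k = Gd⁴/(8D³N_a) = (78.6×10³)(8.3⁴)/(8·70.0³·23) = 5.9105 N/mm
W = mg = 3.6 × 9.81 = 35.316 N
½kδ² − Wδ − Wh = 0 → δ = (W + √(W² + 2kWh))/k
δ = (35.316 + √(1247.2 + 81406.5))/5.9105 = (35.316 + 287.5)/5.9105 = 54.617 mm

54.6 mm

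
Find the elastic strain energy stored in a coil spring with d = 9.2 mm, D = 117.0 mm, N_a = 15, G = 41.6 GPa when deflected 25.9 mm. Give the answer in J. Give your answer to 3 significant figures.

0.520 J

k = Gd⁴/(8D³N_a) = (41.6×10³)(9.2⁴)/(8·117.0³·15) = 1.5506 N/mm
U = ½kδ² = 0.5 × 1.5506 × 25.9² = 520.09 N·mm = 0.52009 J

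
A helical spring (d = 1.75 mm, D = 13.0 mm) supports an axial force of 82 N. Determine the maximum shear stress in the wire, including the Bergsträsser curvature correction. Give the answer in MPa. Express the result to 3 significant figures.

Spring index C = D/d = 13.0/1.75 = 7.4286
K_B = (4C+2)/(4C−3) = 31.714/26.714 = 1.1872
τ₀ = 8FD/(πd³) = 8·82·13.0/(π·1.75³) = 8528/16.837 = 506.5 MPa
τ_max = K·τ₀ = 1.1872 × 506.5 = 601.3 MPa

601 MPa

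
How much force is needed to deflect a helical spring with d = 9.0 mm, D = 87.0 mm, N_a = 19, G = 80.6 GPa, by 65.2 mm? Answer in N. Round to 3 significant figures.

344 N

k = Gd⁴/(8D³N_a) = (80.6×10³)(9.0⁴)/(8·87.0³·19) = 5.2833 N/mm
F = k·δ = 5.2833 × 65.2 = 344.47 N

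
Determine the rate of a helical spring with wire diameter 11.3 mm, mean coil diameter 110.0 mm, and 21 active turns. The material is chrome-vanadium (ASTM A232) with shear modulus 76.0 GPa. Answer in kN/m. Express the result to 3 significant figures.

5.54 kN/m

k = Gd⁴/(8D³N_a) = (76.0×10³ × 11.3⁴) / (8 × 110.0³ × 21)
  = 1.23916e+09 / 2.23608e+08 = 5.5417 N/mm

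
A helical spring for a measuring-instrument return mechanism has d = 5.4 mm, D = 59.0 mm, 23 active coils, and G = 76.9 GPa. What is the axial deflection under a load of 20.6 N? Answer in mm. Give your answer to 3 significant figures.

k = Gd⁴/(8D³N_a) = (76.9×10³)(5.4⁴)/(8·59.0³·23) = 1.7303 N/mm
δ = F/k = 20.6 / 1.7303 = 11.905 mm

11.9 mm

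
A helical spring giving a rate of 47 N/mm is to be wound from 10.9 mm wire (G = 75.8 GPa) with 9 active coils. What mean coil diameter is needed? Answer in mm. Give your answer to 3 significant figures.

D = (Gd⁴/(8N_a·k))^(1/3) = (75.8×10³·10.9⁴/(8·9·47))^(1/3)
  = (316188)^(1/3) = 68.1263 mm

68.1 mm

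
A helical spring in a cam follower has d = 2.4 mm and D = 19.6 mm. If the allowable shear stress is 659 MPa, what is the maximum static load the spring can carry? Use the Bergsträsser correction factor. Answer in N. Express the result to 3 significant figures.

C = D/d = 19.6/2.4 = 8.1667
K_B = (4C+2)/(4C−3) = 34.667/29.667 = 1.1685
τ_max = K·8FD/(πd³) → F_max = τ_allow·πd³/(8DK)
F_max = 659·π·2.4³/(8·19.6·1.1685) = 28620/183.23 = 156.2 N

156 N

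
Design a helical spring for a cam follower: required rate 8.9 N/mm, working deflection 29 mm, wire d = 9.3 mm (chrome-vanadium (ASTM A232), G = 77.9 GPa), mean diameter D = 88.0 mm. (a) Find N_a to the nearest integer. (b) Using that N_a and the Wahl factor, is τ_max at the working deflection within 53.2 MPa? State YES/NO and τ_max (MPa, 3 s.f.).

(a) 12 coils; (b) NO, τ_max = 83.0 MPa

N_a = Gd⁴/(8D³k) = (77.9×10³)(9.3⁴)/(8·88.0³·8.9) = 12.01 → N_a = 12
Actual rate k = Gd⁴/(8D³·12) = 8.9074 N/mm
Working load F = kδ = 8.9074·29 = 258.31 N
C = 88.0/9.3 = 9.4624; K_W = (4C−1)/(4C−4)+0.615/C = 1.1536
τ_max = K_W·8FD/(πd³) = 1.1536·71.965 = 83.021 MPa
τ_max > 53.2 MPa → exceeds allowable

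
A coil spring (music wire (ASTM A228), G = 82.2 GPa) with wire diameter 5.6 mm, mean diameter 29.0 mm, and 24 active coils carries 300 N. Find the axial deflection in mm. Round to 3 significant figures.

k = Gd⁴/(8D³N_a) = (82.2×10³)(5.6⁴)/(8·29.0³·24) = 17.263 N/mm
δ = F/k = 300 / 17.263 = 17.378 mm

17.4 mm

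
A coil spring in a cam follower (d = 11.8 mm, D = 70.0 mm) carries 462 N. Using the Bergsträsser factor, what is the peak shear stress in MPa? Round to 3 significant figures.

62.2 MPa

Spring index C = D/d = 70.0/11.8 = 5.9322
K_B = (4C+2)/(4C−3) = 25.729/20.729 = 1.2412
τ₀ = 8FD/(πd³) = 8·462·70.0/(π·11.8³) = 258720/5161.7 = 50.123 MPa
τ_max = K·τ₀ = 1.2412 × 50.123 = 62.213 MPa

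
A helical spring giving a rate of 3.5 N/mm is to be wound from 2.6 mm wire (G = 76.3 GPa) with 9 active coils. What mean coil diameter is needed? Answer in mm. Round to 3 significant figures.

D = (Gd⁴/(8N_a·k))^(1/3) = (76.3×10³·2.6⁴/(8·9·3.5))^(1/3)
  = (13836.2)^(1/3) = 24.0071 mm

24.0 mm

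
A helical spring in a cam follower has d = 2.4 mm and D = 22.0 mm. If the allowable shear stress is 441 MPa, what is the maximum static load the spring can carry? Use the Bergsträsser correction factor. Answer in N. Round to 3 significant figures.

94.7 N

C = D/d = 22.0/2.4 = 9.1667
K_B = (4C+2)/(4C−3) = 38.667/33.667 = 1.1485
τ_max = K·8FD/(πd³) → F_max = τ_allow·πd³/(8DK)
F_max = 441·π·2.4³/(8·22.0·1.1485) = 19152/202.14 = 94.749 N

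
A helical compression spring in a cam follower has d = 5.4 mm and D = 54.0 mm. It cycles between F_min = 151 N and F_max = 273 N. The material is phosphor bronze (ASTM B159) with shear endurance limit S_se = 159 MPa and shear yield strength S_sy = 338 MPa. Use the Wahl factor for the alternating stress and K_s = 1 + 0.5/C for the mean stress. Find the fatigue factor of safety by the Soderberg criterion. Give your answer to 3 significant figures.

1.04

C = D/d = 54.0/5.4 = 10.0000; K_W = (4C−1)/(4C−4)+0.615/C = 1.1448; K_s = 1+0.5/C = 1.0500
F_a = (F_max−F_min)/2 = 61 N; F_m = (F_max+F_min)/2 = 212 N
τ_a = K_W·8F_aD/(πd³) = 1.1448 × 53.27 = 60.985 MPa
τ_m = K_s·8F_mD/(πd³) = 1.0500 × 185.13 = 194.39 MPa
Soderberg: 1/n_f = τ_a/S_se + τ_m/S_sy = 60.985/159 + 194.39/338 = 0.38355 + 0.57512 = 0.95868
n_f = 1/0.95868 = 1.043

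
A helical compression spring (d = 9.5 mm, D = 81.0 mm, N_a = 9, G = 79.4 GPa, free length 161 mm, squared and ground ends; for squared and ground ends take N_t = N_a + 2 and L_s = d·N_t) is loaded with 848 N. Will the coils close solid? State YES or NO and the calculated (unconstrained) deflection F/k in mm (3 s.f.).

k = Gd⁴/(8D³N_a) = (79.4×10³)(9.5⁴)/(8·81.0³·9) = 16.902 N/mm
N_t = 11; L_s = 9.5·11 = 104.5 mm; δ_solid = L₀ − L_s = 161 − 104.5 = 56.5 mm
δ = F/k = 848/16.902 = 50.173 mm
δ < δ_solid → spring does not go solid

NO, δ = 50.2 mm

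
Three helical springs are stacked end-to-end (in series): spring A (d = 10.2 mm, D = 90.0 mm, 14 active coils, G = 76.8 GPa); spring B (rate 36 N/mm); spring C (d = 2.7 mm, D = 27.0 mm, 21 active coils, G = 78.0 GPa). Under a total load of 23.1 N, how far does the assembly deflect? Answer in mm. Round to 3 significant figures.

k_A = Gd⁴/(8D³N_a) = (76.8×10³)(10.2⁴)/(8·90.0³·14) = 10.182 N/mm
k_C = Gd⁴/(8D³N_a) = (78.0×10³)(2.7⁴)/(8·27.0³·21) = 1.2536 N/mm
Series: 1/k_eq = 1/10.182 + 1/36 + 1/1.2536 = 0.92371; k_eq = 1.0826 N/mm
δ = F/k_eq = 23.1/1.0826 = 21.338 mm

21.3 mm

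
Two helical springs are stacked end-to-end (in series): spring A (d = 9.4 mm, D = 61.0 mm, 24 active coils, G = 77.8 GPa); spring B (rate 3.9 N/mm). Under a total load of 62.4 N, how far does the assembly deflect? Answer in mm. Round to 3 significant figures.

k_A = Gd⁴/(8D³N_a) = (77.8×10³)(9.4⁴)/(8·61.0³·24) = 13.938 N/mm
Series: 1/k_eq = 1/13.938 + 1/3.9 = 0.32816; k_eq = 3.0473 N/mm
δ = F/k_eq = 62.4/3.0473 = 20.477 mm

20.5 mm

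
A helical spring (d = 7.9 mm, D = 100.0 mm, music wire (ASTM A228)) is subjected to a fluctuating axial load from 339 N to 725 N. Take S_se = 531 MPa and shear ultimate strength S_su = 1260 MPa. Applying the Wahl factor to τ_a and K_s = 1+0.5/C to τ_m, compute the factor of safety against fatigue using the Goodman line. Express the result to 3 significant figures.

2.30

C = D/d = 100.0/7.9 = 12.6582; K_W = (4C−1)/(4C−4)+0.615/C = 1.1129; K_s = 1+0.5/C = 1.0395
F_a = (F_max−F_min)/2 = 193 N; F_m = (F_max+F_min)/2 = 532 N
τ_a = K_W·8F_aD/(πd³) = 1.1129 × 99.682 = 110.94 MPa
τ_m = K_s·8F_mD/(πd³) = 1.0395 × 274.77 = 285.62 MPa
Goodman: 1/n_f = τ_a/S_se + τ_m/S_su = 110.94/531 + 285.62/1260 = 0.20892 + 0.22669 = 0.43561
n_f = 1/0.43561 = 2.296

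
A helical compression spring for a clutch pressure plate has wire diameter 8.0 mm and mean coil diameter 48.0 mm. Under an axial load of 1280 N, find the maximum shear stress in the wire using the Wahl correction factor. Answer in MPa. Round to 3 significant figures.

383 MPa

Spring index C = D/d = 48.0/8.0 = 6.0000
K_W = (4C−1)/(4C−4) + 0.615/C = 23.000/20.000 + 0.1025 = 1.2525
τ₀ = 8FD/(πd³) = 8·1280·48.0/(π·8.0³) = 491520/1608.5 = 305.58 MPa
τ_max = K·τ₀ = 1.2525 × 305.58 = 382.74 MPa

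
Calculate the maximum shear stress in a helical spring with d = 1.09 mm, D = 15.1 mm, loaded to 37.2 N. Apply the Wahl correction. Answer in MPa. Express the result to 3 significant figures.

Spring index C = D/d = 15.1/1.09 = 13.8532
K_W = (4C−1)/(4C−4) + 0.615/C = 54.413/51.413 + 0.0444 = 1.1027
τ₀ = 8FD/(πd³) = 8·37.2·15.1/(π·1.09³) = 4493.76/4.0685 = 1104.5 MPa
τ_max = K·τ₀ = 1.1027 × 1104.5 = 1218 MPa

1220 MPa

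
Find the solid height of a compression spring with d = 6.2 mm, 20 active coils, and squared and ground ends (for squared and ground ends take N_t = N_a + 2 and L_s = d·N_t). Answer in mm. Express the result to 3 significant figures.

squared and ground ends: N_t = N_a + 2 = 20 + 2 = 22
L_s = d·N_t = 6.2 × 22 = 136.4 mm

136 mm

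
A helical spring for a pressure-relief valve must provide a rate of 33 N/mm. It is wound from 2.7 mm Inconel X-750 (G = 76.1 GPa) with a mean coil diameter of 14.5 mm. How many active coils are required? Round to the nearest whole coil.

5

N_a = Gd⁴/(8D³k) = (76.1×10³ × 2.7⁴)/(8 × 14.5³ × 33)
    = 4.04427e+06 / 804837 = 5.025 → 5 coils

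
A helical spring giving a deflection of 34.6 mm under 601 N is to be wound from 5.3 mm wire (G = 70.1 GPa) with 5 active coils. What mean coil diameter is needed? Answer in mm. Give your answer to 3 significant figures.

43.0 mm

Required rate k = F/δ = 601/34.6 = 17.37 N/mm
D = (Gd⁴/(8N_a·k))^(1/3) = (70.1×10³·5.3⁴/(8·5·17.37))^(1/3)
  = (79609.2)^(1/3) = 43.0184 mm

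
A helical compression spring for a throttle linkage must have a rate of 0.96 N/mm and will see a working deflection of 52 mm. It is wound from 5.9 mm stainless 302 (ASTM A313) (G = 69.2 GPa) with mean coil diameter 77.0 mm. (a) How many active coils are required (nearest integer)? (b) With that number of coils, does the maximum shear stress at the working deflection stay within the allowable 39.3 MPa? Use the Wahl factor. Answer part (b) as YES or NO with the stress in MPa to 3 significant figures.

(a) 24 coils; (b) NO, τ_max = 52.7 MPa

N_a = Gd⁴/(8D³k) = (69.2×10³)(5.9⁴)/(8·77.0³·0.96) = 23.92 → N_a = 24
Actual rate k = Gd⁴/(8D³·24) = 0.95662 N/mm
Working load F = kδ = 0.95662·52 = 49.744 N
C = 77.0/5.9 = 13.0508; K_W = (4C−1)/(4C−4)+0.615/C = 1.1094
τ_max = K_W·8FD/(πd³) = 1.1094·47.492 = 52.686 MPa
τ_max > 39.3 MPa → exceeds allowable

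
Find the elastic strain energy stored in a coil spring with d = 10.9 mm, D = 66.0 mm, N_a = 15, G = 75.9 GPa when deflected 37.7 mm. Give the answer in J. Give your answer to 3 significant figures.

k = Gd⁴/(8D³N_a) = (75.9×10³)(10.9⁴)/(8·66.0³·15) = 31.055 N/mm
U = ½kδ² = 0.5 × 31.055 × 37.7² = 22069 N·mm = 22.069 J

22.1 J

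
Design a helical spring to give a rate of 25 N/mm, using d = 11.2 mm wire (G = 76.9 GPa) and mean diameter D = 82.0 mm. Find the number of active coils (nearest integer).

11

N_a = Gd⁴/(8D³k) = (76.9×10³ × 11.2⁴)/(8 × 82.0³ × 25)
    = 1.21004e+09 / 1.10274e+08 = 10.97 → 11 coils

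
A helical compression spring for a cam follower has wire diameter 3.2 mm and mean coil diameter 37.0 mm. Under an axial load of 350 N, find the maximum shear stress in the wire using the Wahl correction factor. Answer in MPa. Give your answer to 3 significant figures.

Spring index C = D/d = 37.0/3.2 = 11.5625
K_W = (4C−1)/(4C−4) + 0.615/C = 45.250/42.250 + 0.0532 = 1.1242
τ₀ = 8FD/(πd³) = 8·350·37.0/(π·3.2³) = 103600/102.94 = 1006.4 MPa
τ_max = K·τ₀ = 1.1242 × 1006.4 = 1131.4 MPa

1130 MPa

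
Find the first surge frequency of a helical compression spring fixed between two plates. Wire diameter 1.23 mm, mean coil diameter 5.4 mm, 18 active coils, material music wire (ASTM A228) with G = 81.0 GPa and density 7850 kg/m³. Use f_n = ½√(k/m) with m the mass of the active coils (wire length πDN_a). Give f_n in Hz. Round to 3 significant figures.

847 Hz

k = Gd⁴/(8D³N_a) = (81.0×10³)(1.23⁴)/(8·5.4³·18) = 8.1764 N/mm = 8176.4 N/m
Wire length L = πDN_a = π·5.4·18 = 305.36 mm
m = ρ·(πd²/4)·L = 7850 × 1.1882×10⁻⁶ m² × 0.30536 m = 0.0028483 kg
f_n = ½√(k/m) = 0.5·√(8176.4/0.0028483) = 0.5·√(2.8706e+06) = 847.15 Hz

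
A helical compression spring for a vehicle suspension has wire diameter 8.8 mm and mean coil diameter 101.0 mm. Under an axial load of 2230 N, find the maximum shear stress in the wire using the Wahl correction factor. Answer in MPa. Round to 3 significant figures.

Spring index C = D/d = 101.0/8.8 = 11.4773
K_W = (4C−1)/(4C−4) + 0.615/C = 44.909/41.909 + 0.0536 = 1.1252
τ₀ = 8FD/(πd³) = 8·2230·101.0/(π·8.8³) = 1.80184e+06/2140.9 = 841.62 MPa
τ_max = K·τ₀ = 1.1252 × 841.62 = 946.97 MPa

947 MPa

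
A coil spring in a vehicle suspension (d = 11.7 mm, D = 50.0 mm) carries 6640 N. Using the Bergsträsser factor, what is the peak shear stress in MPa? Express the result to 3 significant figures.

Spring index C = D/d = 50.0/11.7 = 4.2735
K_B = (4C+2)/(4C−3) = 19.094/14.094 = 1.3548
τ₀ = 8FD/(πd³) = 8·6640·50.0/(π·11.7³) = 2.656e+06/5031.6 = 527.86 MPa
τ_max = K·τ₀ = 1.3548 × 527.86 = 715.13 MPa

715 MPa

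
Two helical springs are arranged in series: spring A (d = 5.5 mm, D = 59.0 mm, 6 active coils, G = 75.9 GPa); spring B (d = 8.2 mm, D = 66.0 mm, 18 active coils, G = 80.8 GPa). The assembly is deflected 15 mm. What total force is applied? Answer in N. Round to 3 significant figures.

k_A = Gd⁴/(8D³N_a) = (75.9×10³)(5.5⁴)/(8·59.0³·6) = 7.0452 N/mm
k_B = Gd⁴/(8D³N_a) = (80.8×10³)(8.2⁴)/(8·66.0³·18) = 8.8241 N/mm
Series: 1/k_eq = 1/7.0452 + 1/8.8241 = 0.25527; k_eq = 3.9175 N/mm
F = k_eq·δ = 3.9175·15 = 58.762 N

58.8 N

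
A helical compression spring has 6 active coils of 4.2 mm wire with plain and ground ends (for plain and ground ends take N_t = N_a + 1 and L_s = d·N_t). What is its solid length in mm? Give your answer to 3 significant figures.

29.4 mm

plain and ground ends: N_t = N_a + 1 = 6 + 1 = 7
L_s = d·N_t = 4.2 × 7 = 29.4 mm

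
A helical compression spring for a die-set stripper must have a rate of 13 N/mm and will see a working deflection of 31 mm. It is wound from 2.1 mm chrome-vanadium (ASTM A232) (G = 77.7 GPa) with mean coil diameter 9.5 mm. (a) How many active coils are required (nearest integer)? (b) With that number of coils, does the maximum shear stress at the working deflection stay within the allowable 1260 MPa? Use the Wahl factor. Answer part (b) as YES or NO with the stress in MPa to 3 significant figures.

(a) 17 coils; (b) NO, τ_max = 1420 MPa

N_a = Gd⁴/(8D³k) = (77.7×10³)(2.1⁴)/(8·9.5³·13) = 16.95 → N_a = 17
Actual rate k = Gd⁴/(8D³·17) = 12.96 N/mm
Working load F = kδ = 12.96·31 = 401.74 N
C = 9.5/2.1 = 4.5238; K_W = (4C−1)/(4C−4)+0.615/C = 1.3488
τ_max = K_W·8FD/(πd³) = 1.3488·1049.4 = 1415.5 MPa
τ_max > 1260 MPa → exceeds allowable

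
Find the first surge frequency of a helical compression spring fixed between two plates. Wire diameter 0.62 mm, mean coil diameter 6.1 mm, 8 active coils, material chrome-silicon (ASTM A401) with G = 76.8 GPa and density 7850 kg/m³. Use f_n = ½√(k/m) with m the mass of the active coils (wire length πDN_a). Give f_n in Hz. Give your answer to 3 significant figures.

k = Gd⁴/(8D³N_a) = (76.8×10³)(0.62⁴)/(8·6.1³·8) = 0.78119 N/mm = 781.19 N/m
Wire length L = πDN_a = π·6.1·8 = 153.31 mm
m = ρ·(πd²/4)·L = 7850 × 0.30191×10⁻⁶ m² × 0.15331 m = 0.00036334 kg
f_n = ½√(k/m) = 0.5·√(781.19/0.00036334) = 0.5·√(2.15e+06) = 733.15 Hz

733 Hz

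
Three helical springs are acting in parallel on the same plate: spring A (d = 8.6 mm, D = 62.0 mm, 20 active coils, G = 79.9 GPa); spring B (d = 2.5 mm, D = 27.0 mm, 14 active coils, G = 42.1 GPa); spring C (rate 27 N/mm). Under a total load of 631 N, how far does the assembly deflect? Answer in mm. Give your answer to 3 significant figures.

16.1 mm

k_A = Gd⁴/(8D³N_a) = (79.9×10³)(8.6⁴)/(8·62.0³·20) = 11.462 N/mm
k_B = Gd⁴/(8D³N_a) = (42.1×10³)(2.5⁴)/(8·27.0³·14) = 0.74599 N/mm
Parallel: k_eq = 11.462 + 0.74599 + 27 = 39.208 N/mm
δ = F/k_eq = 631/39.208 = 16.094 mm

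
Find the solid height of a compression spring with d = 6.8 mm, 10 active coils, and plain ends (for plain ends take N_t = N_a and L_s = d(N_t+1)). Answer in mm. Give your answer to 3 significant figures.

74.8 mm

plain ends: N_t = N_a = 10
L_s = d·(N_t+1) = 6.8 × 11 = 74.8 mm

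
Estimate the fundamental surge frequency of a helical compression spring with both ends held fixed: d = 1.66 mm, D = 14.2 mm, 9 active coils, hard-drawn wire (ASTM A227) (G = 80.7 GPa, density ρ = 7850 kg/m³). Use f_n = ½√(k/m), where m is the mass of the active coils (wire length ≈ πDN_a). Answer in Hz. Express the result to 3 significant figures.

330 Hz

k = Gd⁴/(8D³N_a) = (80.7×10³)(1.66⁴)/(8·14.2³·9) = 2.9724 N/mm = 2972.4 N/m
Wire length L = πDN_a = π·14.2·9 = 401.5 mm
m = ρ·(πd²/4)·L = 7850 × 2.1642×10⁻⁶ m² × 0.4015 m = 0.0068211 kg
f_n = ½√(k/m) = 0.5·√(2972.4/0.0068211) = 0.5·√(4.3576e+05) = 330.06 Hz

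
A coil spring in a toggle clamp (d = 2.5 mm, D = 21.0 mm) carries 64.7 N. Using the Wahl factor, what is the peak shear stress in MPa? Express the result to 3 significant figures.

Spring index C = D/d = 21.0/2.5 = 8.4000
K_W = (4C−1)/(4C−4) + 0.615/C = 32.600/29.600 + 0.0732 = 1.1746
τ₀ = 8FD/(πd³) = 8·64.7·21.0/(π·2.5³) = 10869.6/49.087 = 221.43 MPa
τ_max = K·τ₀ = 1.1746 × 221.43 = 260.09 MPa

260 MPa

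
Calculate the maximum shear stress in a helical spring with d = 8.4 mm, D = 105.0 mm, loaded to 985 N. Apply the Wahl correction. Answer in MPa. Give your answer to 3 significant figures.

495 MPa

Spring index C = D/d = 105.0/8.4 = 12.5000
K_W = (4C−1)/(4C−4) + 0.615/C = 49.000/46.000 + 0.0492 = 1.1144
τ₀ = 8FD/(πd³) = 8·985·105.0/(π·8.4³) = 827400/1862 = 444.35 MPa
τ_max = K·τ₀ = 1.1144 × 444.35 = 495.19 MPa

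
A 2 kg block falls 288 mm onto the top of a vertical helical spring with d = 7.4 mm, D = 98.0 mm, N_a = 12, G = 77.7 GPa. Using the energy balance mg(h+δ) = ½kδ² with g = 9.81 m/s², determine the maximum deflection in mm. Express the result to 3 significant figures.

k = Gd⁴/(8D³N_a) = (77.7×10³)(7.4⁴)/(8·98.0³·12) = 2.5787 N/mm
W = mg = 2 × 9.81 = 19.62 N
½kδ² − Wδ − Wh = 0 → δ = (W + √(W² + 2kWh))/k
δ = (19.62 + √(384.94 + 29142))/2.5787 = (19.62 + 171.83)/2.5787 = 74.245 mm

74.2 mm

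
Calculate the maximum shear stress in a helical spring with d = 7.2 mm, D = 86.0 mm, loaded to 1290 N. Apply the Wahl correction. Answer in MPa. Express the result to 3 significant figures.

Spring index C = D/d = 86.0/7.2 = 11.9444
K_W = (4C−1)/(4C−4) + 0.615/C = 46.778/43.778 + 0.0515 = 1.1200
τ₀ = 8FD/(πd³) = 8·1290·86.0/(π·7.2³) = 887520/1172.6 = 756.89 MPa
τ_max = K·τ₀ = 1.1200 × 756.89 = 847.73 MPa

848 MPa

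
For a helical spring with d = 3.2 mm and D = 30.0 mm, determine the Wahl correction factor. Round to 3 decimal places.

1.155

C = D/d = 30.0/3.2 = 9.3750
K_W = (4C−1)/(4C−4) + 0.615/C = 36.500/33.500 + 0.0656 = 1.1552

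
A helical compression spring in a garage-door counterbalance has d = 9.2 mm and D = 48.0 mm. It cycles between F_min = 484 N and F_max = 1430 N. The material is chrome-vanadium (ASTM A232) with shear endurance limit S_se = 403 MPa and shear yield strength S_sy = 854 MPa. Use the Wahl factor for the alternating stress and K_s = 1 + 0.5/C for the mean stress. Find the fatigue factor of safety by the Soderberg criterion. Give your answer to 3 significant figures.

C = D/d = 48.0/9.2 = 5.2174; K_W = (4C−1)/(4C−4)+0.615/C = 1.2957; K_s = 1+0.5/C = 1.0958
F_a = (F_max−F_min)/2 = 473 N; F_m = (F_max+F_min)/2 = 957 N
τ_a = K_W·8F_aD/(πd³) = 1.2957 × 74.247 = 96.203 MPa
τ_m = K_s·8F_mD/(πd³) = 1.0958 × 150.22 = 164.62 MPa
Soderberg: 1/n_f = τ_a/S_se + τ_m/S_sy = 96.203/403 + 164.62/854 = 0.23872 + 0.19276 = 0.43148
n_f = 1/0.43148 = 2.318

2.32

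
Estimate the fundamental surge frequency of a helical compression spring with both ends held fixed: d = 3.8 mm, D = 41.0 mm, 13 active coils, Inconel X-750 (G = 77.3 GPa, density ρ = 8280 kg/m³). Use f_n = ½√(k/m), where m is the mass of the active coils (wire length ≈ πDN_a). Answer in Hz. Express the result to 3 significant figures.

k = Gd⁴/(8D³N_a) = (77.3×10³)(3.8⁴)/(8·41.0³·13) = 2.2487 N/mm = 2248.7 N/m
Wire length L = πDN_a = π·41.0·13 = 1674.5 mm
m = ρ·(πd²/4)·L = 8280 × 11.341×10⁻⁶ m² × 1.6745 m = 0.15724 kg
f_n = ½√(k/m) = 0.5·√(2248.7/0.15724) = 0.5·√(14301) = 59.793 Hz

59.8 Hz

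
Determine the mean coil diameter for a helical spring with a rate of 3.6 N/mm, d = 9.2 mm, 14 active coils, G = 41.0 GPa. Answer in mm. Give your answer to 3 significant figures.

D = (Gd⁴/(8N_a·k))^(1/3) = (41.0×10³·9.2⁴/(8·14·3.6))^(1/3)
  = (728475)^(1/3) = 89.9784 mm

90.0 mm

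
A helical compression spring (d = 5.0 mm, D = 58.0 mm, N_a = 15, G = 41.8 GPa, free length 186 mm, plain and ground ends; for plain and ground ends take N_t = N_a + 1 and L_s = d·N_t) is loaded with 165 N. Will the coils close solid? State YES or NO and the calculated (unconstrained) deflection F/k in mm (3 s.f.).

k = Gd⁴/(8D³N_a) = (41.8×10³)(5.0⁴)/(8·58.0³·15) = 1.1158 N/mm
N_t = 16; L_s = 5.0·16 = 80 mm; δ_solid = L₀ − L_s = 186 − 80 = 106 mm
δ = F/k = 165/1.1158 = 147.87 mm
δ ≥ δ_solid → spring goes solid

YES, δ = 148 mm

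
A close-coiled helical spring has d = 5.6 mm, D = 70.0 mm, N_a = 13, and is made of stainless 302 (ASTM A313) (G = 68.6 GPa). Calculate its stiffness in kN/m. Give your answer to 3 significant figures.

1.89 kN/m

k = Gd⁴/(8D³N_a) = (68.6×10³ × 5.6⁴) / (8 × 70.0³ × 13)
  = 6.74646e+07 / 3.5672e+07 = 1.8912 N/mm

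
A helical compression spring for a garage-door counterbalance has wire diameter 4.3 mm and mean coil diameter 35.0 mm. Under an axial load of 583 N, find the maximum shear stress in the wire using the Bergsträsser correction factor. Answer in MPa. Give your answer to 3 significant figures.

764 MPa

Spring index C = D/d = 35.0/4.3 = 8.1395
K_B = (4C+2)/(4C−3) = 34.558/29.558 = 1.1692
τ₀ = 8FD/(πd³) = 8·583·35.0/(π·4.3³) = 163240/249.78 = 653.54 MPa
τ_max = K·τ₀ = 1.1692 × 653.54 = 764.09 MPa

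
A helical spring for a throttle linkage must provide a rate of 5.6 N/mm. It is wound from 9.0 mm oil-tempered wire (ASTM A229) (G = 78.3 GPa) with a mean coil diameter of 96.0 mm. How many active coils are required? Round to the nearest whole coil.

13

N_a = Gd⁴/(8D³k) = (78.3×10³ × 9.0⁴)/(8 × 96.0³ × 5.6)
    = 5.13726e+08 / 3.96362e+07 = 12.96 → 13 coils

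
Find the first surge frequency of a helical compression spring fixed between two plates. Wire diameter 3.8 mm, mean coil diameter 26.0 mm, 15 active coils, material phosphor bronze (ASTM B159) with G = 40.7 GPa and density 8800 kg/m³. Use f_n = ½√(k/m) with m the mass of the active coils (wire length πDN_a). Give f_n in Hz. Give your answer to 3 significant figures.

90.7 Hz

k = Gd⁴/(8D³N_a) = (40.7×10³)(3.8⁴)/(8·26.0³·15) = 4.0237 N/mm = 4023.7 N/m
Wire length L = πDN_a = π·26.0·15 = 1225.2 mm
m = ρ·(πd²/4)·L = 8800 × 11.341×10⁻⁶ m² × 1.2252 m = 0.12228 kg
f_n = ½√(k/m) = 0.5·√(4023.7/0.12228) = 0.5·√(32906) = 90.7 Hz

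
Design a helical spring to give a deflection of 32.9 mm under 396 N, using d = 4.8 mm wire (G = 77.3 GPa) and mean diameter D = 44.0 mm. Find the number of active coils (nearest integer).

5

Required rate k = F/δ = 396/32.9 = 12.036 N/mm
N_a = Gd⁴/(8D³k) = (77.3×10³ × 4.8⁴)/(8 × 44.0³ × 12.036)
    = 4.10341e+07 / 8.20252e+06 = 5.003 → 5 coils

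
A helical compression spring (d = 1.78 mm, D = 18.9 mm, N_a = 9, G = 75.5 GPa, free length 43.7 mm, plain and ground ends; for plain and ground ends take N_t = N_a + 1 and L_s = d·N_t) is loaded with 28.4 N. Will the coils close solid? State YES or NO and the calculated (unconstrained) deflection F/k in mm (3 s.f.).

k = Gd⁴/(8D³N_a) = (75.5×10³)(1.78⁴)/(8·18.9³·9) = 1.5592 N/mm
N_t = 10; L_s = 1.78·10 = 17.8 mm; δ_solid = L₀ − L_s = 43.7 − 17.8 = 25.9 mm
δ = F/k = 28.4/1.5592 = 18.214 mm
δ < δ_solid → spring does not go solid

NO, δ = 18.2 mm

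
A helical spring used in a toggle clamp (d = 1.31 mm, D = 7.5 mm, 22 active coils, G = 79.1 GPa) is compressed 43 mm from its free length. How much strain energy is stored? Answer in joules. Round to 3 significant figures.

k = Gd⁴/(8D³N_a) = (79.1×10³)(1.31⁴)/(8·7.5³·22) = 3.1374 N/mm
U = ½kδ² = 0.5 × 3.1374 × 43² = 2900.5 N·mm = 2.9005 J

2.90 J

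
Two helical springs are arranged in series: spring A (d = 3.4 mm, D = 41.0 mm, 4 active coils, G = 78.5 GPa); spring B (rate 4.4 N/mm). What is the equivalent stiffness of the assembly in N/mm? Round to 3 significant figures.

k_A = Gd⁴/(8D³N_a) = (78.5×10³)(3.4⁴)/(8·41.0³·4) = 4.7565 N/mm
Series: 1/k_eq = 1/4.7565 + 1/4.4 = 0.43751; k_eq = 2.2856 N/mm

2.29 N/mm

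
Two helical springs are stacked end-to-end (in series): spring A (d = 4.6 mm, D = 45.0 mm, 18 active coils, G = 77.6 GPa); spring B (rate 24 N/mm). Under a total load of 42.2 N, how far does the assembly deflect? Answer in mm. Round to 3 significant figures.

k_A = Gd⁴/(8D³N_a) = (77.6×10³)(4.6⁴)/(8·45.0³·18) = 2.6478 N/mm
Series: 1/k_eq = 1/2.6478 + 1/24 = 0.41933; k_eq = 2.3847 N/mm
δ = F/k_eq = 42.2/2.3847 = 17.696 mm

17.7 mm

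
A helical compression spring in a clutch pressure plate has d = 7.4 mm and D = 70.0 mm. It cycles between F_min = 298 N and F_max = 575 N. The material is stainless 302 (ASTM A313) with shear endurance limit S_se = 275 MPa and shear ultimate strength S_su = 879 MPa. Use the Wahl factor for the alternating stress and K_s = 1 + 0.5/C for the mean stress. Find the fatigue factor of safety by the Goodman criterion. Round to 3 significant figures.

2.06

C = D/d = 70.0/7.4 = 9.4595; K_W = (4C−1)/(4C−4)+0.615/C = 1.1537; K_s = 1+0.5/C = 1.0529
F_a = (F_max−F_min)/2 = 138.5 N; F_m = (F_max+F_min)/2 = 436.5 N
τ_a = K_W·8F_aD/(πd³) = 1.1537 × 60.925 = 70.287 MPa
τ_m = K_s·8F_mD/(πd³) = 1.0529 × 192.01 = 202.16 MPa
Goodman: 1/n_f = τ_a/S_se + τ_m/S_su = 70.287/275 + 202.16/879 = 0.25559 + 0.22999 = 0.48558
n_f = 1/0.48558 = 2.059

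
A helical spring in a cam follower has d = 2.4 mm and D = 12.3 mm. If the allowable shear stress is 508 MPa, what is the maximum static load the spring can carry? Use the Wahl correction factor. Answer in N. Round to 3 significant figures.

172 N

C = D/d = 12.3/2.4 = 5.1250
K_W = (4C−1)/(4C−4) + 0.615/C = 19.500/16.500 + 0.1200 = 1.3018
τ_max = K·8FD/(πd³) → F_max = τ_allow·πd³/(8DK)
F_max = 508·π·2.4³/(8·12.3·1.3018) = 22062/128.1 = 172.23 N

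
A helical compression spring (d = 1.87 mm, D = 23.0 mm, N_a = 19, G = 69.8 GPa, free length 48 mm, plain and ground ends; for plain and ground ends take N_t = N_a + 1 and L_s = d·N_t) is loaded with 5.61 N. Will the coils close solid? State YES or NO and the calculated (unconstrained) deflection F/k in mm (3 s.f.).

YES, δ = 12.2 mm

k = Gd⁴/(8D³N_a) = (69.8×10³)(1.87⁴)/(8·23.0³·19) = 0.46152 N/mm
N_t = 20; L_s = 1.87·20 = 37.4 mm; δ_solid = L₀ − L_s = 48 − 37.4 = 10.6 mm
δ = F/k = 5.61/0.46152 = 12.155 mm
δ ≥ δ_solid → spring goes solid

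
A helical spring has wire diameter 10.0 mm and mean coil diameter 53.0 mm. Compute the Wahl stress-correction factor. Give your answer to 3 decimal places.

C = D/d = 53.0/10.0 = 5.3000
K_W = (4C−1)/(4C−4) + 0.615/C = 20.200/17.200 + 0.1160 = 1.2905

1.290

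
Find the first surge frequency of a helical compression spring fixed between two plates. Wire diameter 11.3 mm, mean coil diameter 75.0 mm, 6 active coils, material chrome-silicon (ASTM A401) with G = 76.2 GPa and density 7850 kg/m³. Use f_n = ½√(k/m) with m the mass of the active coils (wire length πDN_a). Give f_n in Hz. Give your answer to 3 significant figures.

k = Gd⁴/(8D³N_a) = (76.2×10³)(11.3⁴)/(8·75.0³·6) = 61.354 N/mm = 61354 N/m
Wire length L = πDN_a = π·75.0·6 = 1413.7 mm
m = ρ·(πd²/4)·L = 7850 × 100.29×10⁻⁶ m² × 1.4137 m = 1.113 kg
f_n = ½√(k/m) = 0.5·√(61354/1.113) = 0.5·√(55127) = 117.4 Hz

117 Hz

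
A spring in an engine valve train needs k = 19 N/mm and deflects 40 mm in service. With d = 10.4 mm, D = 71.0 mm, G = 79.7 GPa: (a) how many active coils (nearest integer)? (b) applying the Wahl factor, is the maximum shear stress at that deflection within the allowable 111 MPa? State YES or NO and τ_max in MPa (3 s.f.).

N_a = Gd⁴/(8D³k) = (79.7×10³)(10.4⁴)/(8·71.0³·19) = 17.14 → N_a = 17
Actual rate k = Gd⁴/(8D³·17) = 19.155 N/mm
Working load F = kδ = 19.155·40 = 766.19 N
C = 71.0/10.4 = 6.8269; K_W = (4C−1)/(4C−4)+0.615/C = 1.2188
τ_max = K_W·8FD/(πd³) = 1.2188·123.15 = 150.1 MPa
τ_max > 111 MPa → exceeds allowable

(a) 17 coils; (b) NO, τ_max = 150 MPa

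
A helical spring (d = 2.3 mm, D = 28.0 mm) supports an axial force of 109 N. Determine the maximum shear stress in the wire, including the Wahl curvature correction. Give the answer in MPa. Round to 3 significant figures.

714 MPa

Spring index C = D/d = 28.0/2.3 = 12.1739
K_W = (4C−1)/(4C−4) + 0.615/C = 47.696/44.696 + 0.0505 = 1.1176
τ₀ = 8FD/(πd³) = 8·109·28.0/(π·2.3³) = 24416/38.224 = 638.77 MPa
τ_max = K·τ₀ = 1.1176 × 638.77 = 713.91 MPa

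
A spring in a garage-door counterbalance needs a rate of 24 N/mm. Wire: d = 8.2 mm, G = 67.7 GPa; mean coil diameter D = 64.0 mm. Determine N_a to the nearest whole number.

N_a = Gd⁴/(8D³k) = (67.7×10³ × 8.2⁴)/(8 × 64.0³ × 24)
    = 3.06086e+08 / 5.03316e+07 = 6.081 → 6 coils

6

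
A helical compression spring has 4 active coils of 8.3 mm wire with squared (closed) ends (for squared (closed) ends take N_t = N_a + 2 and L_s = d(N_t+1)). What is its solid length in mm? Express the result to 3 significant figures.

58.1 mm

squared (closed) ends: N_t = N_a + 2 = 4 + 2 = 6
L_s = d·(N_t+1) = 8.3 × 7 = 58.1 mm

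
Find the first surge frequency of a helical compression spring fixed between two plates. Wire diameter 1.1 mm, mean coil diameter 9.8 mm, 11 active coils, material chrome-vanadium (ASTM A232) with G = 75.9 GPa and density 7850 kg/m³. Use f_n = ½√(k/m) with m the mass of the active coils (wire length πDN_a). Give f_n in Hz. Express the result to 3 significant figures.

364 Hz

k = Gd⁴/(8D³N_a) = (75.9×10³)(1.1⁴)/(8·9.8³·11) = 1.3417 N/mm = 1341.7 N/m
Wire length L = πDN_a = π·9.8·11 = 338.66 mm
m = ρ·(πd²/4)·L = 7850 × 0.95033×10⁻⁶ m² × 0.33866 m = 0.0025265 kg
f_n = ½√(k/m) = 0.5·√(1341.7/0.0025265) = 0.5·√(5.3105e+05) = 364.37 Hz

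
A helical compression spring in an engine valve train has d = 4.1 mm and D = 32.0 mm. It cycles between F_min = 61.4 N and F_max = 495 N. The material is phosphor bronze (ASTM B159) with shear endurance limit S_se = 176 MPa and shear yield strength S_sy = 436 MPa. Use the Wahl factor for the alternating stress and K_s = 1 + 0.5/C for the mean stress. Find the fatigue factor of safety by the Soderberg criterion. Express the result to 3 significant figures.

C = D/d = 32.0/4.1 = 7.8049; K_W = (4C−1)/(4C−4)+0.615/C = 1.1890; K_s = 1+0.5/C = 1.0641
F_a = (F_max−F_min)/2 = 216.8 N; F_m = (F_max+F_min)/2 = 278.2 N
τ_a = K_W·8F_aD/(πd³) = 1.1890 × 256.33 = 304.78 MPa
τ_m = K_s·8F_mD/(πd³) = 1.0641 × 328.92 = 350 MPa
Soderberg: 1/n_f = τ_a/S_se + τ_m/S_sy = 304.78/176 + 350/436 = 1.73169 + 0.80274 = 2.5344
n_f = 1/2.5344 = 0.3946

0.395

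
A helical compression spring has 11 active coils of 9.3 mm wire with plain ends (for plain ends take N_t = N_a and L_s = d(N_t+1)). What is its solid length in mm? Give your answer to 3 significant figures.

plain ends: N_t = N_a = 11
L_s = d·(N_t+1) = 9.3 × 12 = 111.6 mm

112 mm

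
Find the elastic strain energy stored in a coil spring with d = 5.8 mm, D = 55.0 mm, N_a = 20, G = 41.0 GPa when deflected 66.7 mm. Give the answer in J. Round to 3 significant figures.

3.88 J

k = Gd⁴/(8D³N_a) = (41.0×10³)(5.8⁴)/(8·55.0³·20) = 1.743 N/mm
U = ½kδ² = 0.5 × 1.743 × 66.7² = 3877.1 N·mm = 3.8771 J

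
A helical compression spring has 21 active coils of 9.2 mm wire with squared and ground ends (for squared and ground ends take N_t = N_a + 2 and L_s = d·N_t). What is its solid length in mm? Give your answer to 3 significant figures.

212 mm

squared and ground ends: N_t = N_a + 2 = 21 + 2 = 23
L_s = d·N_t = 9.2 × 23 = 211.6 mm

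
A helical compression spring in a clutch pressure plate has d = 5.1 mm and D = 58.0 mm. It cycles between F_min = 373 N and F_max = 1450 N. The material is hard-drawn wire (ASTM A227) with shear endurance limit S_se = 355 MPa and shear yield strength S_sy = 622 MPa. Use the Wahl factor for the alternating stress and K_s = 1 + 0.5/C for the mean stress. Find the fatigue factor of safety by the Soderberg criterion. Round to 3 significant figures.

0.277

C = D/d = 58.0/5.1 = 11.3725; K_W = (4C−1)/(4C−4)+0.615/C = 1.1264; K_s = 1+0.5/C = 1.0440
F_a = (F_max−F_min)/2 = 538.5 N; F_m = (F_max+F_min)/2 = 911.5 N
τ_a = K_W·8F_aD/(πd³) = 1.1264 × 599.57 = 675.35 MPa
τ_m = K_s·8F_mD/(πd³) = 1.0440 × 1014.9 = 1059.5 MPa
Soderberg: 1/n_f = τ_a/S_se + τ_m/S_sy = 675.35/355 + 1059.5/622 = 1.90240 + 1.70337 = 3.6058
n_f = 1/3.6058 = 0.2773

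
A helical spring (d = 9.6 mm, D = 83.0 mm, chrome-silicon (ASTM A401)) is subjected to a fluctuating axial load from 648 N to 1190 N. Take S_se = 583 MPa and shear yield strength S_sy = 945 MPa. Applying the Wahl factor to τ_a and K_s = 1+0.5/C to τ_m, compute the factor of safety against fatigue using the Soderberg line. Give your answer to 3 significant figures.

2.66

C = D/d = 83.0/9.6 = 8.6458; K_W = (4C−1)/(4C−4)+0.615/C = 1.1692; K_s = 1+0.5/C = 1.0578
F_a = (F_max−F_min)/2 = 271 N; F_m = (F_max+F_min)/2 = 919 N
τ_a = K_W·8F_aD/(πd³) = 1.1692 × 64.74 = 75.696 MPa
τ_m = K_s·8F_mD/(πd³) = 1.0578 × 219.54 = 232.24 MPa
Soderberg: 1/n_f = τ_a/S_se + τ_m/S_sy = 75.696/583 + 232.24/945 = 0.12984 + 0.24576 = 0.37559
n_f = 1/0.37559 = 2.662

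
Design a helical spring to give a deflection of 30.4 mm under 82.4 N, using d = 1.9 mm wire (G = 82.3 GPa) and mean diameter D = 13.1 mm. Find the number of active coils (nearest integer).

Required rate k = F/δ = 82.4/30.4 = 2.7105 N/mm
N_a = Gd⁴/(8D³k) = (82.3×10³ × 1.9⁴)/(8 × 13.1³ × 2.7105)
    = 1.07254e+06 / 48748.1 = 22 → 22 coils

22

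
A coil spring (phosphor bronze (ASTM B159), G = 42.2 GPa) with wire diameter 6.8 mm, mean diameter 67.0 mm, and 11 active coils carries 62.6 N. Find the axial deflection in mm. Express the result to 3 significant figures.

k = Gd⁴/(8D³N_a) = (42.2×10³)(6.8⁴)/(8·67.0³·11) = 3.4091 N/mm
δ = F/k = 62.6 / 3.4091 = 18.363 mm

18.4 mm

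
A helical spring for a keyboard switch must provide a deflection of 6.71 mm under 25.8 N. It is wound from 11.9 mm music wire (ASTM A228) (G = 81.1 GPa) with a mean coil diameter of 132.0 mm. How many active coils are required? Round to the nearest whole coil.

23

Required rate k = F/δ = 25.8/6.71 = 3.845 N/mm
N_a = Gd⁴/(8D³k) = (81.1×10³ × 11.9⁴)/(8 × 132.0³ × 3.845)
    = 1.62633e+09 / 7.07472e+07 = 22.99 → 23 coils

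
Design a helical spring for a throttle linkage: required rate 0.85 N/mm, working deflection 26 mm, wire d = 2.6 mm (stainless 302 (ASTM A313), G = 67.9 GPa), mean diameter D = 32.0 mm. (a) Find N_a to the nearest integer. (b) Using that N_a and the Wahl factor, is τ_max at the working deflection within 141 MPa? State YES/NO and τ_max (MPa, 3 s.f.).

N_a = Gd⁴/(8D³k) = (67.9×10³)(2.6⁴)/(8·32.0³·0.85) = 13.93 → N_a = 14
Actual rate k = Gd⁴/(8D³·14) = 0.84546 N/mm
Working load F = kδ = 0.84546·26 = 21.982 N
C = 32.0/2.6 = 12.3077; K_W = (4C−1)/(4C−4)+0.615/C = 1.1163
τ_max = K_W·8FD/(πd³) = 1.1163·101.92 = 113.77 MPa
τ_max ≤ 141 MPa → acceptable

(a) 14 coils; (b) YES, τ_max = 114 MPa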